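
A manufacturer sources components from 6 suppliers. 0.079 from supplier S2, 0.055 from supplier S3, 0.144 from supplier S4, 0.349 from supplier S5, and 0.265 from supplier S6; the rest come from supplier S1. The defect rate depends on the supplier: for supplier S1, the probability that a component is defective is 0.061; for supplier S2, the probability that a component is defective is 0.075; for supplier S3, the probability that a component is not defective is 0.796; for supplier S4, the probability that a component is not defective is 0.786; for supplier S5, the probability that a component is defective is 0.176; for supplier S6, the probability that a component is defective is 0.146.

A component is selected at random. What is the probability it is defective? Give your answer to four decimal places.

P(D) ≈ 0.1547

P(S1) = 1 − (0.079 + 0.055 + 0.144 + 0.349 + 0.265) = 0.108.
P(D|S3) = 1 − 0.796 = 0.204.
P(D|S4) = 1 − 0.786 = 0.214.
P(D) = P(D|S1)·P(S1) + P(D|S2)·P(S2) + P(D|S3)·P(S3) + P(D|S4)·P(S4) + P(D|S5)·P(S5) + P(D|S6)·P(S6)
      = 0.061·0.108 + 0.075·0.079 + 0.204·0.055 + 0.214·0.144 + 0.176·0.349 + 0.146·0.265
      = 0.006588 + 0.005925 + 0.01122 + 0.030816 + 0.061424 + 0.03869 = 0.154663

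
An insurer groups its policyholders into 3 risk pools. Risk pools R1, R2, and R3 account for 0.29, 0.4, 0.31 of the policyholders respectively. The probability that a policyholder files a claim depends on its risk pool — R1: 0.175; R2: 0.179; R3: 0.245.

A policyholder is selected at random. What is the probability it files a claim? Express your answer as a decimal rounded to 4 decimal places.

P(C) ≈ 0.1983

P(C) = P(C|R1)·P(R1) + P(C|R2)·P(R2) + P(C|R3)·P(R3)
      = 0.175·0.29 + 0.179·0.4 + 0.245·0.31
      = 0.05075 + 0.0716 + 0.07595 = 0.1983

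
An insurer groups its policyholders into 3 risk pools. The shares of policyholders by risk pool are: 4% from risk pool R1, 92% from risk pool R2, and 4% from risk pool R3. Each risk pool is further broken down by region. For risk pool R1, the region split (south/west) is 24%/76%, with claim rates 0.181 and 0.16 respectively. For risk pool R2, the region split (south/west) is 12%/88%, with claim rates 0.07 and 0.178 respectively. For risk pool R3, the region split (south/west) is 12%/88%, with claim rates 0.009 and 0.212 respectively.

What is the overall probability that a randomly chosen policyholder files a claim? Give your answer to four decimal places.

0.1659

P(C|R1) = 0.24·0.181 + 0.76·0.16 = 0.04344 + 0.1216 = 0.16504
P(C|R2) = 0.12·0.07 + 0.88·0.178 = 0.0084 + 0.15664 = 0.16504
P(C|R3) = 0.12·0.009 + 0.88·0.212 = 0.00108 + 0.18656 = 0.18764
By total probability over the outer partition,
P(C) = 0.04·0.16504 + 0.92·0.16504 + 0.04·0.18764
      = 0.0066016 + 0.1518368 + 0.0075056 = 0.165944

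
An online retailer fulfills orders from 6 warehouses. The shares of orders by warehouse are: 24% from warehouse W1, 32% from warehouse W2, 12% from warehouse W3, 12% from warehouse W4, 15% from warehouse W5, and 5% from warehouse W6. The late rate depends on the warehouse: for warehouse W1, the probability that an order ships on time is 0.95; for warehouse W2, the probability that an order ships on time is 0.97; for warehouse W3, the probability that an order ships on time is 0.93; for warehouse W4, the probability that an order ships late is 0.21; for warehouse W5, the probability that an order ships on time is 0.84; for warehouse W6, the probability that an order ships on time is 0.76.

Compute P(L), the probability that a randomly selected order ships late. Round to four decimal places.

0.0912

P(L|W1) = 1 − 0.95 = 0.05.
P(L|W2) = 1 − 0.97 = 0.03.
P(L|W3) = 1 − 0.93 = 0.07.
P(L|W5) = 1 − 0.84 = 0.16.
P(L|W6) = 1 − 0.76 = 0.24.
P(L) = P(L|W1)·P(W1) + P(L|W2)·P(W2) + P(L|W3)·P(W3) + P(L|W4)·P(W4) + P(L|W5)·P(W5) + P(L|W6)·P(W6)
      = 0.05·0.24 + 0.03·0.32 + 0.07·0.12 + 0.21·0.12 + 0.16·0.15 + 0.24·0.05
      = 0.012 + 0.0096 + 0.0084 + 0.0252 + 0.024 + 0.012 = 0.0912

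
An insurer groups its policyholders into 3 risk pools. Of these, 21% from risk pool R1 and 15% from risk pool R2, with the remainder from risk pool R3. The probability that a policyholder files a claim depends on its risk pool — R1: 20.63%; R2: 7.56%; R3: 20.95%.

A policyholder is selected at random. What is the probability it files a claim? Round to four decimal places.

P(R3) = 1 − (0.21 + 0.15) = 0.64.
Summing over the partition,
P(C) = P(C|R1)·P(R1) + P(C|R2)·P(R2) + P(C|R3)·P(R3)
      = 0.2063·0.21 + 0.0756·0.15 + 0.2095·0.64
      = 0.043323 + 0.01134 + 0.13408 = 0.188743

0.1887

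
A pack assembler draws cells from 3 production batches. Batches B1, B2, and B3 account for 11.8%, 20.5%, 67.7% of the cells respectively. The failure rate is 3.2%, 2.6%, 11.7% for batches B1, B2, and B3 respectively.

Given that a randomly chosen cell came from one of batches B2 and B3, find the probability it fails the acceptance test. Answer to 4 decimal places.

0.0958

Let S = {B2, B3}.
P(S) = 0.205 + 0.677 = 0.882.
P(F ∩ S) = 0.026·0.205 + 0.117·0.677 = 0.00533 + 0.079209 = 0.084539.
P(F | S) = 0.084539 / 0.882 = 0.095849…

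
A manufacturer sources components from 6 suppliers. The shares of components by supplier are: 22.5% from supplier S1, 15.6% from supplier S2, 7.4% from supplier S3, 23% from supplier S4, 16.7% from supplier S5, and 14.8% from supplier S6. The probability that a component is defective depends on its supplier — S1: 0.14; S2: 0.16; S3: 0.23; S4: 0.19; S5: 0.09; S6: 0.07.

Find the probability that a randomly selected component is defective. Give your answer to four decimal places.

0.1426

P(D) = P(D|S1)·P(S1) + P(D|S2)·P(S2) + P(D|S3)·P(S3) + P(D|S4)·P(S4) + P(D|S5)·P(S5) + P(D|S6)·P(S6)
      = 0.14·0.225 + 0.16·0.156 + 0.23·0.074 + 0.19·0.23 + 0.09·0.167 + 0.07·0.148
      = 0.0315 + 0.02496 + 0.01702 + 0.0437 + 0.01503 + 0.01036 = 0.14257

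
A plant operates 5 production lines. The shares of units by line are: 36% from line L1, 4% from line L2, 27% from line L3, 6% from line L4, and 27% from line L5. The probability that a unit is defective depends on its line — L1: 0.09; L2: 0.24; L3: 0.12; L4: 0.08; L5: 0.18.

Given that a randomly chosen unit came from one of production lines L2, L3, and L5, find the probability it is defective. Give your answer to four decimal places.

Let S = {L2, L3, L5}.
P(S) = 0.04 + 0.27 + 0.27 = 0.58.
P(D ∩ S) = 0.24·0.04 + 0.12·0.27 + 0.18·0.27 = 0.0096 + 0.0324 + 0.0486 = 0.0906.
P(D | S) = 0.0906 / 0.58 = 0.156207…

0.1562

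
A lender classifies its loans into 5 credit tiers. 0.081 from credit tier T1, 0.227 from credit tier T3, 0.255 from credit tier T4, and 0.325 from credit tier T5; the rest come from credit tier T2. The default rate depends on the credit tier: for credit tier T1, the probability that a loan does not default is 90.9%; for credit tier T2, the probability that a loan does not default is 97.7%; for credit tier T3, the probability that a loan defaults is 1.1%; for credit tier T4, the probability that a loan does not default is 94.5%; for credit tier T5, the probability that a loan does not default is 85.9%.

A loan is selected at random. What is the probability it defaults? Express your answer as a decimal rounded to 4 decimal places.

0.0723

P(T2) = 1 − (0.081 + 0.227 + 0.255 + 0.325) = 0.112.
P(D|T1) = 1 − 0.909 = 0.091.
P(D|T2) = 1 − 0.977 = 0.023.
P(D|T4) = 1 − 0.945 = 0.055.
P(D|T5) = 1 − 0.859 = 0.141.
Summing over the partition,
P(D) = P(D|T1)·P(T1) + P(D|T2)·P(T2) + P(D|T3)·P(T3) + P(D|T4)·P(T4) + P(D|T5)·P(T5)
      = 0.091·0.081 + 0.023·0.112 + 0.011·0.227 + 0.055·0.255 + 0.141·0.325
      = 0.007371 + 0.002576 + 0.002497 + 0.014025 + 0.045825 = 0.072294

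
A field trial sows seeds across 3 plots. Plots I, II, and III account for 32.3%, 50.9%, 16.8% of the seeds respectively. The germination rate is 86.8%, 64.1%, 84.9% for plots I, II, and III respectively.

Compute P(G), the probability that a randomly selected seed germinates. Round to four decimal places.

P(G) = P(G|I)·P(I) + P(G|II)·P(II) + P(G|III)·P(III)
      = 0.868·0.323 + 0.641·0.509 + 0.849·0.168
      = 0.280364 + 0.326269 + 0.142632 = 0.749265

P(G) ≈ 0.7493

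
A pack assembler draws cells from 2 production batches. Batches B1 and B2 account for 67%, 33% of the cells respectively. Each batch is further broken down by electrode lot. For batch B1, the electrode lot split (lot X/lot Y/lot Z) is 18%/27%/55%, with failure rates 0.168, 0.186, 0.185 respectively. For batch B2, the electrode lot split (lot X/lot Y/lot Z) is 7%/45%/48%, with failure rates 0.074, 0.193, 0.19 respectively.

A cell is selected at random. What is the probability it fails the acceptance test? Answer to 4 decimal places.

P(F|B1) = 0.18·0.168 + 0.27·0.186 + 0.55·0.185 = 0.03024 + 0.05022 + 0.10175 = 0.18221
P(F|B2) = 0.07·0.074 + 0.45·0.193 + 0.48·0.19 = 0.00518 + 0.08685 + 0.0912 = 0.18323
Then overall,
P(F) = 0.67·0.18221 + 0.33·0.18323
      = 0.1220807 + 0.0604659 = 0.1825466

P(F) ≈ 0.1825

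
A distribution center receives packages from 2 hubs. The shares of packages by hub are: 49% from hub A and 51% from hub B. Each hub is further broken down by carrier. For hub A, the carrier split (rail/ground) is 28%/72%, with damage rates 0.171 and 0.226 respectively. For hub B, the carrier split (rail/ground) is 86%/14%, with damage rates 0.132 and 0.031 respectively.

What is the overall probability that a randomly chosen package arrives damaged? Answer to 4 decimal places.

P(D|A) = 0.28·0.171 + 0.72·0.226 = 0.04788 + 0.16272 = 0.2106
P(D|B) = 0.86·0.132 + 0.14·0.031 = 0.11352 + 0.00434 = 0.11786
Then overall,
P(D) = 0.49·0.2106 + 0.51·0.11786
      = 0.103194 + 0.0601086 = 0.1633026

P(D) ≈ 0.1633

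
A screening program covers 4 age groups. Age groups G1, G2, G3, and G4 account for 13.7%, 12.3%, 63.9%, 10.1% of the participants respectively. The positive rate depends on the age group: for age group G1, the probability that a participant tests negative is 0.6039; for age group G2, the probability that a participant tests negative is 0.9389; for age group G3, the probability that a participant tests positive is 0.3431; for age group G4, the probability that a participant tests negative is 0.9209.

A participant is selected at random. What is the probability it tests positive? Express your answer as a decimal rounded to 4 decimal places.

P(T|G1) = 1 − 0.6039 = 0.3961.
P(T|G2) = 1 − 0.9389 = 0.0611.
P(T|G4) = 1 − 0.9209 = 0.0791.
P(T) = P(T|G1)·P(G1) + P(T|G2)·P(G2) + P(T|G3)·P(G3) + P(T|G4)·P(G4)
      = 0.3961·0.137 + 0.0611·0.123 + 0.3431·0.639 + 0.0791·0.101
      = 0.0542657 + 0.0075153 + 0.2192409 + 0.0079891 = 0.289011

P(T) ≈ 0.2890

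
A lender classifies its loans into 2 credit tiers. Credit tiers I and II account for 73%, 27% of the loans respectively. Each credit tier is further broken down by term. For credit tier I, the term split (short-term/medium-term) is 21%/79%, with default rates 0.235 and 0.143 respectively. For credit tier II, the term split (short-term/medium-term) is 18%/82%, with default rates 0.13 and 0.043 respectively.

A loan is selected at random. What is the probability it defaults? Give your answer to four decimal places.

P(D) ≈ 0.1343

P(D|I) = 0.21·0.235 + 0.79·0.143 = 0.04935 + 0.11297 = 0.16232
P(D|II) = 0.18·0.13 + 0.82·0.043 = 0.0234 + 0.03526 = 0.05866
Then overall,
P(D) = 0.73·0.16232 + 0.27·0.05866
      = 0.1184936 + 0.0158382 = 0.1343318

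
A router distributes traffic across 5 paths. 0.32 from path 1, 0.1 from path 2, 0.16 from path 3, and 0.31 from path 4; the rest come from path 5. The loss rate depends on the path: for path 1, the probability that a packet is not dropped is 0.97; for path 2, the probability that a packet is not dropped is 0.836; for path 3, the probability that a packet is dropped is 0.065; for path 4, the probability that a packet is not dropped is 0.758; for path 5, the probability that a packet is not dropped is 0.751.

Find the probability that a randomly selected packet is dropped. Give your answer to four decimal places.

P(5) = 1 − (0.32 + 0.1 + 0.16 + 0.31) = 0.11.
P(L|1) = 1 − 0.97 = 0.03.
P(L|2) = 1 − 0.836 = 0.164.
P(L|4) = 1 − 0.758 = 0.242.
P(L|5) = 1 − 0.751 = 0.249.
Summing over the partition,
P(L) = P(L|1)·P(1) + P(L|2)·P(2) + P(L|3)·P(3) + P(L|4)·P(4) + P(L|5)·P(5)
      = 0.03·0.32 + 0.164·0.1 + 0.065·0.16 + 0.242·0.31 + 0.249·0.11
      = 0.0096 + 0.0164 + 0.0104 + 0.07502 + 0.02739 = 0.13881

P(L) ≈ 0.1388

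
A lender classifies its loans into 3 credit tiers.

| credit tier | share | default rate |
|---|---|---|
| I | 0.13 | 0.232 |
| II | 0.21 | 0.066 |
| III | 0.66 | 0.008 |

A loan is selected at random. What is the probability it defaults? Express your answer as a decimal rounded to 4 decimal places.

Summing over the partition,
P(D) = P(D|I)·P(I) + P(D|II)·P(II) + P(D|III)·P(III)
      = 0.232·0.13 + 0.066·0.21 + 0.008·0.66
      = 0.03016 + 0.01386 + 0.00528 = 0.0493

0.0493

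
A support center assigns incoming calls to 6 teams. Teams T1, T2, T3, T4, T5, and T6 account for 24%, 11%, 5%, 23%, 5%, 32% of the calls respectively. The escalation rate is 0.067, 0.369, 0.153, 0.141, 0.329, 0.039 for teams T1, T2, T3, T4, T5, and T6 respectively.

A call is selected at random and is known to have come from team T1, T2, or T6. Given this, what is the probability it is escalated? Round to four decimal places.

Let S = {T1, T2, T6}.
P(S) = 0.24 + 0.11 + 0.32 = 0.67.
P(E ∩ S) = 0.067·0.24 + 0.369·0.11 + 0.039·0.32 = 0.01608 + 0.04059 + 0.01248 = 0.06915.
P(E | S) = 0.06915 / 0.67 = 0.103209…

P(E|S) ≈ 0.1032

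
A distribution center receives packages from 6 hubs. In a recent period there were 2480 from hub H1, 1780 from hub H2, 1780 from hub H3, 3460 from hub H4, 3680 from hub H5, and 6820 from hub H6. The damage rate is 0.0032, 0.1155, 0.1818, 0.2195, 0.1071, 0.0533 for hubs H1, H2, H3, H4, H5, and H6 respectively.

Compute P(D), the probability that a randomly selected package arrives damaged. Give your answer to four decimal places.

P(D) ≈ 0.1027

Total: 2480 + 1780 + 1780 + 3460 + 3680 + 6820 = 20000.
P(H1) = 2480/20000 = 0.124. P(H2) = 1780/20000 = 0.089. P(H3) = 1780/20000 = 0.089. P(H4) = 3460/20000 = 0.173. P(H5) = 3680/20000 = 0.184. P(H6) = 6820/20000 = 0.341.
Summing over the partition,
P(D) = P(D|H1)·P(H1) + P(D|H2)·P(H2) + P(D|H3)·P(H3) + P(D|H4)·P(H4) + P(D|H5)·P(H5) + P(D|H6)·P(H6)
      = 0.0032·0.124 + 0.1155·0.089 + 0.1818·0.089 + 0.2195·0.173 + 0.1071·0.184 + 0.0533·0.341
      = 0.0003968 + 0.0102795 + 0.0161802 + 0.0379735 + 0.0197064 + 0.0181753 = 0.1027117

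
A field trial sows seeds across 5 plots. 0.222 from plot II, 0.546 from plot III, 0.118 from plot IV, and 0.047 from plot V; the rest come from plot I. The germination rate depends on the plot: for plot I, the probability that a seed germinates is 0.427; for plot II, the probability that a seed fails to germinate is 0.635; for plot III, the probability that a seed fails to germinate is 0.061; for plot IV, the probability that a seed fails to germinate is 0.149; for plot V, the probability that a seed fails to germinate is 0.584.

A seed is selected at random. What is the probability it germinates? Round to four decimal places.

P(I) = 1 − (0.222 + 0.546 + 0.118 + 0.047) = 0.067.
P(G|II) = 1 − 0.635 = 0.365.
P(G|III) = 1 − 0.061 = 0.939.
P(G|IV) = 1 − 0.149 = 0.851.
P(G|V) = 1 − 0.584 = 0.416.
Using total probability over the partition,
P(G) = P(G|I)·P(I) + P(G|II)·P(II) + P(G|III)·P(III) + P(G|IV)·P(IV) + P(G|V)·P(V)
      = 0.427·0.067 + 0.365·0.222 + 0.939·0.546 + 0.851·0.118 + 0.416·0.047
      = 0.028609 + 0.08103 + 0.512694 + 0.100418 + 0.019552 = 0.742303

P(G) ≈ 0.7423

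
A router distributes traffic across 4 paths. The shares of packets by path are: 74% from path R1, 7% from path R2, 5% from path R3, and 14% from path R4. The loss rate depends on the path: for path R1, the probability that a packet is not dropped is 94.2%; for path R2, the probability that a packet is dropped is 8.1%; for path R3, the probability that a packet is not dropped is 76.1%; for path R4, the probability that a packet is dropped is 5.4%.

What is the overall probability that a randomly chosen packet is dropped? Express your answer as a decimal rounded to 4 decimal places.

P(L) ≈ 0.0681

P(L|R1) = 1 − 0.942 = 0.058.
P(L|R3) = 1 − 0.761 = 0.239.
P(L) = P(L|R1)·P(R1) + P(L|R2)·P(R2) + P(L|R3)·P(R3) + P(L|R4)·P(R4)
      = 0.058·0.74 + 0.081·0.07 + 0.239·0.05 + 0.054·0.14
      = 0.04292 + 0.00567 + 0.01195 + 0.00756 = 0.0681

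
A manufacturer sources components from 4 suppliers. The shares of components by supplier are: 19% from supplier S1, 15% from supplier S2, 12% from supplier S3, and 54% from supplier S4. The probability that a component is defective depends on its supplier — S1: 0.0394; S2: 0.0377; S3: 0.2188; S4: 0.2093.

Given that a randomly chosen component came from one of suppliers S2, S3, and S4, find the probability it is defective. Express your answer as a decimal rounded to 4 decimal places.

Let S = {S2, S3, S4}.
P(S) = 0.15 + 0.12 + 0.54 = 0.81.
P(D ∩ S) = 0.0377·0.15 + 0.2188·0.12 + 0.2093·0.54 = 0.005655 + 0.026256 + 0.113022 = 0.144933.
P(D | S) = 0.144933 / 0.81 = 0.178930…

P(D|S) ≈ 0.1789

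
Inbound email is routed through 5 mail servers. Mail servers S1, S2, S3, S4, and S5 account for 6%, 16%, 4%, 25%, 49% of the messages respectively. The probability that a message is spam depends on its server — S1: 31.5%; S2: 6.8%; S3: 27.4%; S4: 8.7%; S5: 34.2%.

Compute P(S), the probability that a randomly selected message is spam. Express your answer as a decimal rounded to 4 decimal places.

Using total probability over the partition,
P(S) = P(S|S1)·P(S1) + P(S|S2)·P(S2) + P(S|S3)·P(S3) + P(S|S4)·P(S4) + P(S|S5)·P(S5)
      = 0.315·0.06 + 0.068·0.16 + 0.274·0.04 + 0.087·0.25 + 0.342·0.49
      = 0.0189 + 0.01088 + 0.01096 + 0.02175 + 0.16758 = 0.23007

P(S) ≈ 0.2301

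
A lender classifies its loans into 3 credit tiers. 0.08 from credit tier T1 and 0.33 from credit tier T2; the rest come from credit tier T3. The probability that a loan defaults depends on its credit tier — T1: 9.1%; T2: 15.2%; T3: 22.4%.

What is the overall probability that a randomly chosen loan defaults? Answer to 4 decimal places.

P(D) ≈ 0.1896

P(T3) = 1 − (0.08 + 0.33) = 0.59.
P(D) = P(D|T1)·P(T1) + P(D|T2)·P(T2) + P(D|T3)·P(T3)
      = 0.091·0.08 + 0.152·0.33 + 0.224·0.59
      = 0.00728 + 0.05016 + 0.13216 = 0.1896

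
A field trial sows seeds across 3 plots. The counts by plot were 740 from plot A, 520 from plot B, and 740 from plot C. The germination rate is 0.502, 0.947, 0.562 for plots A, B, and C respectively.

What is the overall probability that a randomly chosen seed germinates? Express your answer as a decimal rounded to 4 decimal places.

Total: 740 + 520 + 740 = 2000.
P(A) = 740/2000 = 0.37. P(B) = 520/2000 = 0.26. P(C) = 740/2000 = 0.37.
By the law of total probability,
P(G) = P(G|A)·P(A) + P(G|B)·P(B) + P(G|C)·P(C)
      = 0.502·0.37 + 0.947·0.26 + 0.562·0.37
      = 0.18574 + 0.24622 + 0.20794 = 0.6399

P(G) ≈ 0.6399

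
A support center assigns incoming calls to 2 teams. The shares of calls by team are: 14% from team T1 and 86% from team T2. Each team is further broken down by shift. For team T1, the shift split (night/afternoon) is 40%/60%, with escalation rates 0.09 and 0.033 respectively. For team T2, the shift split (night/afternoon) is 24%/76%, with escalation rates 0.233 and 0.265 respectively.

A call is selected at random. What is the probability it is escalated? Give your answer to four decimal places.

0.2291

P(E|T1) = 0.4·0.09 + 0.6·0.033 = 0.036 + 0.0198 = 0.0558
P(E|T2) = 0.24·0.233 + 0.76·0.265 = 0.05592 + 0.2014 = 0.25732
Then overall,
P(E) = 0.14·0.0558 + 0.86·0.25732
      = 0.007812 + 0.2212952 = 0.2291072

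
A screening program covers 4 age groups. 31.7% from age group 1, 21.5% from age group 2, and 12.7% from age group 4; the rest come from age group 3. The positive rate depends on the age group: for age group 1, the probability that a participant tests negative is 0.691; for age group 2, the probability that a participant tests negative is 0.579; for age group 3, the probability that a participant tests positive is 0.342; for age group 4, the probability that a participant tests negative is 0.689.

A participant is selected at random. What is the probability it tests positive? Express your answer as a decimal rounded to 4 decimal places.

P(T) ≈ 0.3446

P(3) = 1 − (0.317 + 0.215 + 0.127) = 0.341.
P(T|1) = 1 − 0.691 = 0.309.
P(T|2) = 1 − 0.579 = 0.421.
P(T|4) = 1 − 0.689 = 0.311.
P(T) = P(T|1)·P(1) + P(T|2)·P(2) + P(T|3)·P(3) + P(T|4)·P(4)
      = 0.309·0.317 + 0.421·0.215 + 0.342·0.341 + 0.311·0.127
      = 0.097953 + 0.090515 + 0.116622 + 0.039497 = 0.344587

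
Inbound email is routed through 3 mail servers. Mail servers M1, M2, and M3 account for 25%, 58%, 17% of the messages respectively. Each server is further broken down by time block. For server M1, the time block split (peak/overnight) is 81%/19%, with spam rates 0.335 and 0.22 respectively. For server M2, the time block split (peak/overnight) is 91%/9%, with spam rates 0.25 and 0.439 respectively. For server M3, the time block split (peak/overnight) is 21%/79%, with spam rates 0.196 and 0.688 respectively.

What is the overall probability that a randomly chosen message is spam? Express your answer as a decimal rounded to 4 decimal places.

P(S|M1) = 0.81·0.335 + 0.19·0.22 = 0.27135 + 0.0418 = 0.31315
P(S|M2) = 0.91·0.25 + 0.09·0.439 = 0.2275 + 0.03951 = 0.26701
P(S|M3) = 0.21·0.196 + 0.79·0.688 = 0.04116 + 0.54352 = 0.58468
Then overall,
P(S) = 0.25·0.31315 + 0.58·0.26701 + 0.17·0.58468
      = 0.0782875 + 0.1548658 + 0.0993956 = 0.3325489

0.3325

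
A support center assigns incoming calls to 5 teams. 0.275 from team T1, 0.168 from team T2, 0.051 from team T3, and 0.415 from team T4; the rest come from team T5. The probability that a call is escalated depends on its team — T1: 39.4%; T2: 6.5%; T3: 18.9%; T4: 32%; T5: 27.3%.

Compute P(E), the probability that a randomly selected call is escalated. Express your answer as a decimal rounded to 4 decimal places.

P(E) ≈ 0.2866

P(T5) = 1 − (0.275 + 0.168 + 0.051 + 0.415) = 0.091.
P(E) = P(E|T1)·P(T1) + P(E|T2)·P(T2) + P(E|T3)·P(T3) + P(E|T4)·P(T4) + P(E|T5)·P(T5)
      = 0.394·0.275 + 0.065·0.168 + 0.189·0.051 + 0.32·0.415 + 0.273·0.091
      = 0.10835 + 0.01092 + 0.009639 + 0.1328 + 0.024843 = 0.286552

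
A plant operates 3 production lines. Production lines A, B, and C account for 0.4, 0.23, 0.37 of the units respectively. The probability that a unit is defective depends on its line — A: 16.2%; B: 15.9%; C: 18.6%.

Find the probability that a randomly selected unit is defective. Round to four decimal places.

Summing over the partition,
P(D) = P(D|A)·P(A) + P(D|B)·P(B) + P(D|C)·P(C)
      = 0.162·0.4 + 0.159·0.23 + 0.186·0.37
      = 0.0648 + 0.03657 + 0.06882 = 0.17019

0.1702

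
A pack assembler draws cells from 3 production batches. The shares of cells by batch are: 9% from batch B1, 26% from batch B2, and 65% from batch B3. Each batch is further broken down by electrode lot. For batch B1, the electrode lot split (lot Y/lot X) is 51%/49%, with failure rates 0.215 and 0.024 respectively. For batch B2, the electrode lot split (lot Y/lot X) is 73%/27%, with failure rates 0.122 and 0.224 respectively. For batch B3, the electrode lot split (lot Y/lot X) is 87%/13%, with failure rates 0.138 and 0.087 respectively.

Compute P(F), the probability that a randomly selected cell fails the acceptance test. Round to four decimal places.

P(F) ≈ 0.1352

P(F|B1) = 0.51·0.215 + 0.49·0.024 = 0.10965 + 0.01176 = 0.12141
P(F|B2) = 0.73·0.122 + 0.27·0.224 = 0.08906 + 0.06048 = 0.14954
P(F|B3) = 0.87·0.138 + 0.13·0.087 = 0.12006 + 0.01131 = 0.13137
Then overall,
P(F) = 0.09·0.12141 + 0.26·0.14954 + 0.65·0.13137
      = 0.0109269 + 0.0388804 + 0.0853905 = 0.1351978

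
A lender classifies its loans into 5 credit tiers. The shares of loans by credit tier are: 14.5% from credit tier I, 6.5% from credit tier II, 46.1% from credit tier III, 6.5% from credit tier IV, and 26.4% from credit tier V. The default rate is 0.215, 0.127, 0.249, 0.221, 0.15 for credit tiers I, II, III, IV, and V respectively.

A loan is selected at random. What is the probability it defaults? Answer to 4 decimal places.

P(D) = P(D|I)·P(I) + P(D|II)·P(II) + P(D|III)·P(III) + P(D|IV)·P(IV) + P(D|V)·P(V)
      = 0.215·0.145 + 0.127·0.065 + 0.249·0.461 + 0.221·0.065 + 0.15·0.264
      = 0.031175 + 0.008255 + 0.114789 + 0.014365 + 0.0396 = 0.208184

0.2082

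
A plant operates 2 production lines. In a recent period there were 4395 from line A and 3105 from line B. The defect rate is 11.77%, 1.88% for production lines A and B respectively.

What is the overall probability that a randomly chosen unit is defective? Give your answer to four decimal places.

Total: 4395 + 3105 = 7500.
P(A) = 4395/7500 = 0.586. P(B) = 3105/7500 = 0.414.
P(D) = P(D|A)·P(A) + P(D|B)·P(B)
      = 0.1177·0.586 + 0.0188·0.414
      = 0.0689722 + 0.0077832 = 0.0767554

P(D) ≈ 0.0768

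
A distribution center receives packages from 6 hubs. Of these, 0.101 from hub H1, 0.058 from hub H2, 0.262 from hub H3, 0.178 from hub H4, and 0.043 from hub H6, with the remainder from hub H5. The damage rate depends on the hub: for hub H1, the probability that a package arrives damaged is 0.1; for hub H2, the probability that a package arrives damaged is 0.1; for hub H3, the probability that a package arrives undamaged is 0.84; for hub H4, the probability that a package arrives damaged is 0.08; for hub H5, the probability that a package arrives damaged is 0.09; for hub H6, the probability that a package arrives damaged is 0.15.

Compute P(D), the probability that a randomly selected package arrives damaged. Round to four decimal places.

P(D) ≈ 0.1107

P(H5) = 1 − (0.101 + 0.058 + 0.262 + 0.178 + 0.043) = 0.358.
P(D|H3) = 1 − 0.84 = 0.16.
Using total probability over the partition,
P(D) = P(D|H1)·P(H1) + P(D|H2)·P(H2) + P(D|H3)·P(H3) + P(D|H4)·P(H4) + P(D|H5)·P(H5) + P(D|H6)·P(H6)
      = 0.1·0.101 + 0.1·0.058 + 0.16·0.262 + 0.08·0.178 + 0.09·0.358 + 0.15·0.043
      = 0.0101 + 0.0058 + 0.04192 + 0.01424 + 0.03222 + 0.00645 = 0.11073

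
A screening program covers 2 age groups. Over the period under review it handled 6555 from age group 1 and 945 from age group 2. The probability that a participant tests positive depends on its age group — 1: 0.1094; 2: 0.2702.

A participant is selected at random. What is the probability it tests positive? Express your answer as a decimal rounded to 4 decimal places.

Total: 6555 + 945 = 7500.
P(1) = 6555/7500 = 0.874. P(2) = 945/7500 = 0.126.
P(T) = P(T|1)·P(1) + P(T|2)·P(2)
      = 0.1094·0.874 + 0.2702·0.126
      = 0.0956156 + 0.0340452 = 0.1296608

0.1297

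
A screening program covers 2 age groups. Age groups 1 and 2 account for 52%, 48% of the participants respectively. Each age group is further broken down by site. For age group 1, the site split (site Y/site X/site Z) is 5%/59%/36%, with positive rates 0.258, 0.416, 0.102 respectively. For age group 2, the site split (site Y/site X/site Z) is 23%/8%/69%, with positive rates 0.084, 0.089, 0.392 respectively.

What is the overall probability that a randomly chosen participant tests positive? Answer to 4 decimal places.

P(T|1) = 0.05·0.258 + 0.59·0.416 + 0.36·0.102 = 0.0129 + 0.24544 + 0.03672 = 0.29506
P(T|2) = 0.23·0.084 + 0.08·0.089 + 0.69·0.392 = 0.01932 + 0.00712 + 0.27048 = 0.29692
Then overall,
P(T) = 0.52·0.29506 + 0.48·0.29692
      = 0.1534312 + 0.1425216 = 0.2959528

P(T) ≈ 0.2960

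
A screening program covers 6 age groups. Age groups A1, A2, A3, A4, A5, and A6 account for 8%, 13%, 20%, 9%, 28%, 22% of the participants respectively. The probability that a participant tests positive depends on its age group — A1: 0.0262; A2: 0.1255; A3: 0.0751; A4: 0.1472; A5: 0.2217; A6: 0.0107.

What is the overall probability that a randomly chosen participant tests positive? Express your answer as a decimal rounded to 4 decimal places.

P(T) = P(T|A1)·P(A1) + P(T|A2)·P(A2) + P(T|A3)·P(A3) + P(T|A4)·P(A4) + P(T|A5)·P(A5) + P(T|A6)·P(A6)
      = 0.0262·0.08 + 0.1255·0.13 + 0.0751·0.2 + 0.1472·0.09 + 0.2217·0.28 + 0.0107·0.22
      = 0.002096 + 0.016315 + 0.01502 + 0.013248 + 0.062076 + 0.002354 = 0.111109

0.1111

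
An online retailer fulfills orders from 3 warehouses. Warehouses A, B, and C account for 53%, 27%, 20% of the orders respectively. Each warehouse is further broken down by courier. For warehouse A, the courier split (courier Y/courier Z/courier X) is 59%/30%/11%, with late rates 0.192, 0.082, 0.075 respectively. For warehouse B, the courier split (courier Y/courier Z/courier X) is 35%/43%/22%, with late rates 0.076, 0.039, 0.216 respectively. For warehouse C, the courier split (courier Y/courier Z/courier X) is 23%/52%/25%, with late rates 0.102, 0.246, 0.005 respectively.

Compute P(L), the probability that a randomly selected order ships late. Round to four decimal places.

P(L|A) = 0.59·0.192 + 0.3·0.082 + 0.11·0.075 = 0.11328 + 0.0246 + 0.00825 = 0.14613
P(L|B) = 0.35·0.076 + 0.43·0.039 + 0.22·0.216 = 0.0266 + 0.01677 + 0.04752 = 0.09089
P(L|C) = 0.23·0.102 + 0.52·0.246 + 0.25·0.005 = 0.02346 + 0.12792 + 0.00125 = 0.15263
Then overall,
P(L) = 0.53·0.14613 + 0.27·0.09089 + 0.2·0.15263
      = 0.0774489 + 0.0245403 + 0.030526 = 0.1325152

P(L) ≈ 0.1325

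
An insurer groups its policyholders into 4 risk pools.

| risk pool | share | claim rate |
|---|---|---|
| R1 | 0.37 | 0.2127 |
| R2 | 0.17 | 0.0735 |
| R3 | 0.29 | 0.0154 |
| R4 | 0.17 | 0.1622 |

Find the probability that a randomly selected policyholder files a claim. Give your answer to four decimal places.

P(C) ≈ 0.1232

P(C) = P(C|R1)·P(R1) + P(C|R2)·P(R2) + P(C|R3)·P(R3) + P(C|R4)·P(R4)
      = 0.2127·0.37 + 0.0735·0.17 + 0.0154·0.29 + 0.1622·0.17
      = 0.078699 + 0.012495 + 0.004466 + 0.027574 = 0.123234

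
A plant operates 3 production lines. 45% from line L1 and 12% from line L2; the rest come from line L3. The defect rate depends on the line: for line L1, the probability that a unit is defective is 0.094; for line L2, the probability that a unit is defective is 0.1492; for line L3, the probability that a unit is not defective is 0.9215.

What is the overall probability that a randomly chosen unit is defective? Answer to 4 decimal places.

P(L3) = 1 − (0.45 + 0.12) = 0.43.
P(D|L3) = 1 − 0.9215 = 0.0785.
P(D) = P(D|L1)·P(L1) + P(D|L2)·P(L2) + P(D|L3)·P(L3)
      = 0.094·0.45 + 0.1492·0.12 + 0.0785·0.43
      = 0.0423 + 0.017904 + 0.033755 = 0.093959

P(D) ≈ 0.0940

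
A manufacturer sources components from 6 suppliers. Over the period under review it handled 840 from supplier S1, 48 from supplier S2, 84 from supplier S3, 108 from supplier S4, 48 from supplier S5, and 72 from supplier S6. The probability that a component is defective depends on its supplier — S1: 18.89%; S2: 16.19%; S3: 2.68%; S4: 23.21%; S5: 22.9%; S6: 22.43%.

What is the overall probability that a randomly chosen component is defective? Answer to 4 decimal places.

0.1841

Total: 840 + 48 + 84 + 108 + 48 + 72 = 1200.
P(S1) = 840/1200 = 0.7. P(S2) = 48/1200 = 0.04. P(S3) = 84/1200 = 0.07. P(S4) = 108/1200 = 0.09. P(S5) = 48/1200 = 0.04. P(S6) = 72/1200 = 0.06.
By the law of total probability,
P(D) = P(D|S1)·P(S1) + P(D|S2)·P(S2) + P(D|S3)·P(S3) + P(D|S4)·P(S4) + P(D|S5)·P(S5) + P(D|S6)·P(S6)
      = 0.1889·0.7 + 0.1619·0.04 + 0.0268·0.07 + 0.2321·0.09 + 0.229·0.04 + 0.2243·0.06
      = 0.13223 + 0.006476 + 0.001876 + 0.020889 + 0.00916 + 0.013458 = 0.184089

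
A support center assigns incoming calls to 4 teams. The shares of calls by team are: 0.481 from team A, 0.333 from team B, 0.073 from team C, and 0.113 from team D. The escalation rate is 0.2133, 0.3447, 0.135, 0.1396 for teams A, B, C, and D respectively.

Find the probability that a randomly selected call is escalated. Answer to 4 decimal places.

P(E) ≈ 0.2430

Using total probability over the partition,
P(E) = P(E|A)·P(A) + P(E|B)·P(B) + P(E|C)·P(C) + P(E|D)·P(D)
      = 0.2133·0.481 + 0.3447·0.333 + 0.135·0.073 + 0.1396·0.113
      = 0.1025973 + 0.1147851 + 0.009855 + 0.0157748 = 0.2430122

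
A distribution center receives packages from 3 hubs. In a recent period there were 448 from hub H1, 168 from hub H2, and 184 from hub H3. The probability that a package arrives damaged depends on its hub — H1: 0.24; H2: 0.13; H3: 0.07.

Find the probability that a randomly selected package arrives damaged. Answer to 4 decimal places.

P(D) ≈ 0.1778

Total: 448 + 168 + 184 = 800.
P(H1) = 448/800 = 0.56. P(H2) = 168/800 = 0.21. P(H3) = 184/800 = 0.23.
By the law of total probability,
P(D) = P(D|H1)·P(H1) + P(D|H2)·P(H2) + P(D|H3)·P(H3)
      = 0.24·0.56 + 0.13·0.21 + 0.07·0.23
      = 0.1344 + 0.0273 + 0.0161 = 0.1778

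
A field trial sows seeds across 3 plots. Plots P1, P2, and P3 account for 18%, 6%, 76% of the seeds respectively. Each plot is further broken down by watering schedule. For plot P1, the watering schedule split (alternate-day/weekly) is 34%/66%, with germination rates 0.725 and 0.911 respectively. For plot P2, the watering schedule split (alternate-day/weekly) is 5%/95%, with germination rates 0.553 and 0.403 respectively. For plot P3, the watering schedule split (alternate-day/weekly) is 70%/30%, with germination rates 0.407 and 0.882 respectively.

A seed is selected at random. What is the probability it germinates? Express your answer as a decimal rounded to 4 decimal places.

0.5948

P(G|P1) = 0.34·0.725 + 0.66·0.911 = 0.2465 + 0.60126 = 0.84776
P(G|P2) = 0.05·0.553 + 0.95·0.403 = 0.02765 + 0.38285 = 0.4105
P(G|P3) = 0.7·0.407 + 0.3·0.882 = 0.2849 + 0.2646 = 0.5495
By total probability over the outer partition,
P(G) = 0.18·0.84776 + 0.06·0.4105 + 0.76·0.5495
      = 0.1525968 + 0.02463 + 0.41762 = 0.5948468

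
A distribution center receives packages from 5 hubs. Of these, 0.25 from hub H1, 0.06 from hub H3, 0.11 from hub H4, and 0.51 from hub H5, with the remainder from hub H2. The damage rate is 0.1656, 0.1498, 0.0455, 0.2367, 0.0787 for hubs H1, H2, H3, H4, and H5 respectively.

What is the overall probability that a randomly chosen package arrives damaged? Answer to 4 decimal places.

P(H2) = 1 − (0.25 + 0.06 + 0.11 + 0.51) = 0.07.
P(D) = P(D|H1)·P(H1) + P(D|H2)·P(H2) + P(D|H3)·P(H3) + P(D|H4)·P(H4) + P(D|H5)·P(H5)
      = 0.1656·0.25 + 0.1498·0.07 + 0.0455·0.06 + 0.2367·0.11 + 0.0787·0.51
      = 0.0414 + 0.010486 + 0.00273 + 0.026037 + 0.040137 = 0.12079

0.1208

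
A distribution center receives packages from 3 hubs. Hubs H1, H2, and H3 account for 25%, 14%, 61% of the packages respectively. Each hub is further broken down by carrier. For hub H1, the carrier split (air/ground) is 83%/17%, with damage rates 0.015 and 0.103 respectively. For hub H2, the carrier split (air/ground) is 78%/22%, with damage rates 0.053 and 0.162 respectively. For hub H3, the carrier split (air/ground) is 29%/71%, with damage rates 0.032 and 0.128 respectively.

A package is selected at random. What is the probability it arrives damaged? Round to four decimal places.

P(D|H1) = 0.83·0.015 + 0.17·0.103 = 0.01245 + 0.01751 = 0.02996
P(D|H2) = 0.78·0.053 + 0.22·0.162 = 0.04134 + 0.03564 = 0.07698
P(D|H3) = 0.29·0.032 + 0.71·0.128 = 0.00928 + 0.09088 = 0.10016
By total probability over the outer partition,
P(D) = 0.25·0.02996 + 0.14·0.07698 + 0.61·0.10016
      = 0.00749 + 0.0107772 + 0.0610976 = 0.0793648

0.0794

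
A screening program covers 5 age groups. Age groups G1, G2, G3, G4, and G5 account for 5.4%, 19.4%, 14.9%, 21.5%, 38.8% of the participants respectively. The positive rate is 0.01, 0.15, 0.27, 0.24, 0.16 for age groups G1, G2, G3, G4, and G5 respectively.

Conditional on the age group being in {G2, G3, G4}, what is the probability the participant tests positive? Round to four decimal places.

P(T|S) ≈ 0.2167

Let S = {G2, G3, G4}.
P(S) = 0.194 + 0.149 + 0.215 = 0.558.
P(T ∩ S) = 0.15·0.194 + 0.27·0.149 + 0.24·0.215 = 0.0291 + 0.04023 + 0.0516 = 0.12093.
P(T | S) = 0.12093 / 0.558 = 0.216720…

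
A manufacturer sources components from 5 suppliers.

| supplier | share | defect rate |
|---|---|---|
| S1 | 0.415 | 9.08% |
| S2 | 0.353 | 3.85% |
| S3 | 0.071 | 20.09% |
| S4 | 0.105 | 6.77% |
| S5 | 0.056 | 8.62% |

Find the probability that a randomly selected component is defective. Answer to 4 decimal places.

Summing over the partition,
P(D) = P(D|S1)·P(S1) + P(D|S2)·P(S2) + P(D|S3)·P(S3) + P(D|S4)·P(S4) + P(D|S5)·P(S5)
      = 0.0908·0.415 + 0.0385·0.353 + 0.2009·0.071 + 0.0677·0.105 + 0.0862·0.056
      = 0.037682 + 0.0135905 + 0.0142639 + 0.0071085 + 0.0048272 = 0.0774721

0.0775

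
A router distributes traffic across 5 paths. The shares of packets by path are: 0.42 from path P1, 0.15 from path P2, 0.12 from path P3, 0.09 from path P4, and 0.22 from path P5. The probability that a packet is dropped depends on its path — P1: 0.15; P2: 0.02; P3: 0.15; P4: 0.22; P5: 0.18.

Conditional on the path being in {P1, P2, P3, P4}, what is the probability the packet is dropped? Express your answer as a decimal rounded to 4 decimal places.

P(L|S) ≈ 0.1331

Let S = {P1, P2, P3, P4}.
P(S) = 0.42 + 0.15 + 0.12 + 0.09 = 0.78.
P(L ∩ S) = 0.15·0.42 + 0.02·0.15 + 0.15·0.12 + 0.22·0.09 = 0.063 + 0.003 + 0.018 + 0.0198 = 0.1038.
P(L | S) = 0.1038 / 0.78 = 0.133077…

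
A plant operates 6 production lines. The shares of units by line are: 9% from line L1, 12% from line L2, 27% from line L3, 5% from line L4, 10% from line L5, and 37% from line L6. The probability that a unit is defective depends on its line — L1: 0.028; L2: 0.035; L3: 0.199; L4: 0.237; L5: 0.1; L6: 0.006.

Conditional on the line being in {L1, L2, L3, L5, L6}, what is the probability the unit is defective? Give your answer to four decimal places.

P(D|S) ≈ 0.0765

Let S = {L1, L2, L3, L5, L6}.
P(S) = 0.09 + 0.12 + 0.27 + 0.1 + 0.37 = 0.95.
P(D ∩ S) = 0.028·0.09 + 0.035·0.12 + 0.199·0.27 + 0.1·0.1 + 0.006·0.37 = 0.00252 + 0.0042 + 0.05373 + 0.01 + 0.00222 = 0.07267.
P(D | S) = 0.07267 / 0.95 = 0.076495…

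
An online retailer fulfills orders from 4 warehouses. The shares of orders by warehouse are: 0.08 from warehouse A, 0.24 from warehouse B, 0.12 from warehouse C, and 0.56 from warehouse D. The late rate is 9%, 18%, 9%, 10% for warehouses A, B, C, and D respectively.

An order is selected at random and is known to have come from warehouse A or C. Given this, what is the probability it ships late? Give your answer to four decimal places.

Let S = {A, C}.
P(S) = 0.08 + 0.12 = 0.2.
P(L ∩ S) = 0.09·0.08 + 0.09·0.12 = 0.0072 + 0.0108 = 0.018.
P(L | S) = 0.018 / 0.2 = 0.090000…

0.0900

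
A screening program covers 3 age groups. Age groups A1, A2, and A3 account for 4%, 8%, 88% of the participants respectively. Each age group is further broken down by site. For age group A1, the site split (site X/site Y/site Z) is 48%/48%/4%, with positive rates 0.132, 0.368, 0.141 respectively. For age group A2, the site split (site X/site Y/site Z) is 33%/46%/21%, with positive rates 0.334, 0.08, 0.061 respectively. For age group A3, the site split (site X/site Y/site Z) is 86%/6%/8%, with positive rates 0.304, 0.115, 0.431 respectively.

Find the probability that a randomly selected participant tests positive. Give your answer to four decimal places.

P(T|A1) = 0.48·0.132 + 0.48·0.368 + 0.04·0.141 = 0.06336 + 0.17664 + 0.00564 = 0.24564
P(T|A2) = 0.33·0.334 + 0.46·0.08 + 0.21·0.061 = 0.11022 + 0.0368 + 0.01281 = 0.15983
P(T|A3) = 0.86·0.304 + 0.06·0.115 + 0.08·0.431 = 0.26144 + 0.0069 + 0.03448 = 0.30282
By total probability over the outer partition,
P(T) = 0.04·0.24564 + 0.08·0.15983 + 0.88·0.30282
      = 0.0098256 + 0.0127864 + 0.2664816 = 0.2890936

P(T) ≈ 0.2891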